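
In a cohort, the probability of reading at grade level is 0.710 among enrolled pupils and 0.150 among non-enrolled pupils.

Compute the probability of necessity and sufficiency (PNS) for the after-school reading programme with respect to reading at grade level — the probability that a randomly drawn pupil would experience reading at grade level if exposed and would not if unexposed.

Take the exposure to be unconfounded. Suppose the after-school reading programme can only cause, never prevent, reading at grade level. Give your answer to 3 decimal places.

Let p₁ = 0.71, p₀ = 0.15.
Under exogeneity and monotonicity, PNS = p₁ − p₀.
PNS = 0.71 − 0.15 = 0.56

PNS ≈ 0.560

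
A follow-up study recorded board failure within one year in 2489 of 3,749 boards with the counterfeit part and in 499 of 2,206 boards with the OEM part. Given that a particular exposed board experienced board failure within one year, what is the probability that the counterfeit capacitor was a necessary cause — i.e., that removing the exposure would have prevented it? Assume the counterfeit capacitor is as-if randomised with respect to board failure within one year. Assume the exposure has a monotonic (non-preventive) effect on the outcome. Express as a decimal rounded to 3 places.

PN ≈ 0.659

p₁ = P(outcome | exposed) = 2489/3749 = 0.66391
p₀ = P(outcome | unexposed) = 499/2206 = 0.2262
Under exogeneity and monotonicity, PN = (p₁ − p₀) / p₁.
PN = (0.66391 − 0.2262) / 0.66391 = 0.43771 / 0.66391 ≈ 0.6593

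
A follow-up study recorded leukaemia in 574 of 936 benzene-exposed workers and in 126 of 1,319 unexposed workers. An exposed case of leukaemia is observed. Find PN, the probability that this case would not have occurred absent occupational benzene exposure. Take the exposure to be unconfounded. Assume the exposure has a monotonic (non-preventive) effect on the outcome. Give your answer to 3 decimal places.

p₁ = P(outcome | exposed) = 574/936 = 0.61325
p₀ = P(outcome | unexposed) = 126/1319 = 0.095527
Under exogeneity and monotonicity, PN = (p₁ − p₀) / p₁.
PN = (0.61325 − 0.095527) / 0.61325 = 0.51772 / 0.61325 ≈ 0.8442

PN ≈ 0.844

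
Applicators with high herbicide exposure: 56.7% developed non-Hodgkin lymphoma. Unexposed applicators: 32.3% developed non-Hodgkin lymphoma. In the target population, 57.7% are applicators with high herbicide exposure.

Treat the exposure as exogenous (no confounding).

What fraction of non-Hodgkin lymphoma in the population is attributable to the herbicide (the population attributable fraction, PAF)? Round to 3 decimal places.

p₁ = 0.567, p₀ = 0.323.
Overall risk P(Y=1) = π·p₁ + (1−π)·p₀ = 0.577×0.567 + 0.423×0.323 = 0.46379.
Under exogeneity, PAF = [P(Y=1) − p₀] / P(Y=1).
PAF = (0.46379 − 0.323) / 0.46379 ≈ 0.3036

PAF ≈ 0.304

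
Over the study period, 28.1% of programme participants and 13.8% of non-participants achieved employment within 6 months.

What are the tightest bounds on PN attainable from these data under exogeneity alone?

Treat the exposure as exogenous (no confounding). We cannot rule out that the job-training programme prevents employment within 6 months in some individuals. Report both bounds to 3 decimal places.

0.509 ≤ PN ≤ 1.000

p₁ = 0.281, p₀ = 0.138.
Under exogeneity alone the bounds on PN are max{0,(p₁−p₀)/p₁} ≤ PN ≤ min{1,(1−p₀)/p₁}.
  lower = (p₁ − p₀)/p₁ = 0.143 / 0.281 ≈ 0.5089
  upper = min{1, (1 − p₀)/p₁} = 0.862 / 0.281 ≈ 3.0676 → capped at 1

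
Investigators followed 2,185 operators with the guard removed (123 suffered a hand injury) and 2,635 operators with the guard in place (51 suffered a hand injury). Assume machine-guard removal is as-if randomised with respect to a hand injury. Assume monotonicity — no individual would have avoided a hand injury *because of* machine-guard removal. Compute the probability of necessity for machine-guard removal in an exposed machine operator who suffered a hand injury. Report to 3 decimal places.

p₁ = P(outcome | exposed) = 123/2185 = 0.056293
p₀ = P(outcome | unexposed) = 51/2635 = 0.019355
Under exogeneity and monotonicity, PN = (p₁ − p₀) / p₁.
PN = (0.056293 − 0.019355) / 0.056293 = 0.036938 / 0.056293 ≈ 0.6562

PN ≈ 0.656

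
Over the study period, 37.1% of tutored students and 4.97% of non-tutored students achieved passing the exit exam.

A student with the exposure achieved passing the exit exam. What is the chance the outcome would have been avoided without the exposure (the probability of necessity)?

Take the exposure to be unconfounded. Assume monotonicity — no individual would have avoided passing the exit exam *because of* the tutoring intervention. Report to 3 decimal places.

PN ≈ 0.866

p₁ = 0.371, p₀ = 0.0497.
Under exogeneity and monotonicity, PN = (p₁ − p₀) / p₁.
PN = (0.371 − 0.0497) / 0.371 = 0.3213 / 0.371 ≈ 0.8660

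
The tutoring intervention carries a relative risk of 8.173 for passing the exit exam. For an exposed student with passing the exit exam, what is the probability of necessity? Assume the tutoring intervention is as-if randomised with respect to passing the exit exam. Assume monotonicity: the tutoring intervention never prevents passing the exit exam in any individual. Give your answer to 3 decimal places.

PN ≈ 0.878

Under exogeneity and monotonicity, PN = (RR − 1) / RR = 1 − 1/RR.
PN = (8.173 − 1) / 8.173 = 7.173 / 8.173 ≈ 0.8776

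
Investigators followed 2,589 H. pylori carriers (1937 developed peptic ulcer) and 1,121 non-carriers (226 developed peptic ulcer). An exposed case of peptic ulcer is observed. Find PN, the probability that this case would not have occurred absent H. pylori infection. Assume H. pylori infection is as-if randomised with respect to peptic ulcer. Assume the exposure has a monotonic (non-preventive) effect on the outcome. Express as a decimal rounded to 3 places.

PN ≈ 0.731

p₁ = P(outcome | exposed) = 1937/2589 = 0.74817
p₀ = P(outcome | unexposed) = 226/1121 = 0.20161
Under exogeneity and monotonicity, PN = (p₁ − p₀) / p₁.
PN = (0.74817 − 0.20161) / 0.74817 = 0.54656 / 0.74817 ≈ 0.7305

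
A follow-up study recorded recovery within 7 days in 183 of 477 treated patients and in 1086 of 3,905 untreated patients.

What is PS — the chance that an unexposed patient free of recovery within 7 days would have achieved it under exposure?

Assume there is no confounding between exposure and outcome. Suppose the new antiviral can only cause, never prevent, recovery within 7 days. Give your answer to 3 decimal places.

PS ≈ 0.146

p₁ = P(outcome | exposed) = 183/477 = 0.38365
p₀ = P(outcome | unexposed) = 1086/3905 = 0.2781
Under exogeneity and monotonicity, PS = (p₁ − p₀) / (1 − p₀).
PS = (0.38365 − 0.2781) / (1 − 0.2781) = 0.10554 / 0.7219 ≈ 0.1462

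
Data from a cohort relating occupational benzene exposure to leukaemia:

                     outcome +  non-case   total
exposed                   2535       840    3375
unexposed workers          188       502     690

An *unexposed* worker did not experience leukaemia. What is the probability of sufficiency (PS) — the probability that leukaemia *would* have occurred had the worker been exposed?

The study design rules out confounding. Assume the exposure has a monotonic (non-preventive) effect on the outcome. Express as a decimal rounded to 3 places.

PS ≈ 0.658

p₁ = P(outcome | exposed) = 2535/3375 = 0.75111
p₀ = P(outcome | unexposed) = 188/690 = 0.27246
Under exogeneity and monotonicity, PS = (p₁ − p₀) / (1 − p₀).
PS = (0.75111 − 0.27246) / (1 − 0.27246) = 0.47865 / 0.72754 ≈ 0.6579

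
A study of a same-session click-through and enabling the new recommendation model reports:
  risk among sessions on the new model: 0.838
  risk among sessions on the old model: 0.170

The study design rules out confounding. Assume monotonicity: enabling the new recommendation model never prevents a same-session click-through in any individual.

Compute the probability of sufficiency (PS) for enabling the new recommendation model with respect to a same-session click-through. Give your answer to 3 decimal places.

Let p₁ = 0.838, p₀ = 0.17.
Under exogeneity and monotonicity, PS = (p₁ − p₀) / (1 − p₀).
PS = (0.838 − 0.17) / (1 − 0.17) = 0.668 / 0.83 ≈ 0.8048

PS ≈ 0.805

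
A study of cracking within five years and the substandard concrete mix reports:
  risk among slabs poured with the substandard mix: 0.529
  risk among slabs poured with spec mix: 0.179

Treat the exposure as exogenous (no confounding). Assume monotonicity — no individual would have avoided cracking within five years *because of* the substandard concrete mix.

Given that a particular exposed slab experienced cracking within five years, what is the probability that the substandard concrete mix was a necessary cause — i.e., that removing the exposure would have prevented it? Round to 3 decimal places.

PN ≈ 0.662

Let p₁ = 0.529, p₀ = 0.179.
Under exogeneity and monotonicity, PN = (p₁ − p₀) / p₁.
PN = (0.529 − 0.179) / 0.529 = 0.35 / 0.529 ≈ 0.6616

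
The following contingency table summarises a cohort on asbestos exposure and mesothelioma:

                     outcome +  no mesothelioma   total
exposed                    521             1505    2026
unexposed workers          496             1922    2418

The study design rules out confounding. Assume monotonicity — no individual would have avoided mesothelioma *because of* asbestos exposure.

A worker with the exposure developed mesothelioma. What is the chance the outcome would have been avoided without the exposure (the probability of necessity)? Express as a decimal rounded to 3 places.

p₁ = P(outcome | exposed) = 521/2026 = 0.25716
p₀ = P(outcome | unexposed) = 496/2418 = 0.20513
Under exogeneity and monotonicity, PN = (p₁ − p₀) / p₁.
PN = (0.25716 − 0.20513) / 0.25716 = 0.052029 / 0.25716 ≈ 0.2023

PN ≈ 0.202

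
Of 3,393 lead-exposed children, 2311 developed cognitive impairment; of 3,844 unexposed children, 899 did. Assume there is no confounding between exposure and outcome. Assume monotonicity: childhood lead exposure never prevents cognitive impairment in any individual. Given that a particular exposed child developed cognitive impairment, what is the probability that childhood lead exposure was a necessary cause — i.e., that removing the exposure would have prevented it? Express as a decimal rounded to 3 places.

PN ≈ 0.657

p₁ = P(outcome | exposed) = 2311/3393 = 0.68111
p₀ = P(outcome | unexposed) = 899/3844 = 0.23387
Under exogeneity and monotonicity, PN = (p₁ − p₀) / p₁.
PN = (0.68111 − 0.23387) / 0.68111 = 0.44724 / 0.68111 ≈ 0.6566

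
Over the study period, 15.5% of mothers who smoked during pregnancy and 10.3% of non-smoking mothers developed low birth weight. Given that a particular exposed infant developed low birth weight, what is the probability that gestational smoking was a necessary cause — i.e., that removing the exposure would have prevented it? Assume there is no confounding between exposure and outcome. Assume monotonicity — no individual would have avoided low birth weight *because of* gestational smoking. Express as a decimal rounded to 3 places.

PN ≈ 0.335

p₁ = 0.155, p₀ = 0.103.
Under exogeneity and monotonicity, PN = (p₁ − p₀) / p₁.
PN = (0.155 − 0.103) / 0.155 = 0.052 / 0.155 ≈ 0.3355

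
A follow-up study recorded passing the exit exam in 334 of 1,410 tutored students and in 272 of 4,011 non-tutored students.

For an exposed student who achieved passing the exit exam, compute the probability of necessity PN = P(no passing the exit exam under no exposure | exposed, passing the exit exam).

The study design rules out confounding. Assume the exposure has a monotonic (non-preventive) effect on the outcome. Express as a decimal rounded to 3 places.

p₁ = P(outcome | exposed) = 334/1410 = 0.23688
p₀ = P(outcome | unexposed) = 272/4011 = 0.067814
Under exogeneity and monotonicity, PN = (p₁ − p₀) / p₁.
PN = (0.23688 − 0.067814) / 0.23688 = 0.16907 / 0.23688 ≈ 0.7137

PN ≈ 0.714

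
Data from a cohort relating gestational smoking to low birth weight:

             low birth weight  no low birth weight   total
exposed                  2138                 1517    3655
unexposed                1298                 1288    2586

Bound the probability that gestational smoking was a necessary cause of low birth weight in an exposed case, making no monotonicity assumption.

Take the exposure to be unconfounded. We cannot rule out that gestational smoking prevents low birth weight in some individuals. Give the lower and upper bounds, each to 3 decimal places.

p₁ = P(outcome | exposed) = 2138/3655 = 0.58495
p₀ = P(outcome | unexposed) = 1298/2586 = 0.50193
Under exogeneity alone the bounds on PN are max{0,(p₁−p₀)/p₁} ≤ PN ≤ min{1,(1−p₀)/p₁}.
  lower = (p₁ − p₀)/p₁ = 0.083019 / 0.58495 ≈ 0.1419
  upper = min{1, (1 − p₀)/p₁} = 0.49807 / 0.58495 ≈ 0.8515

0.142 ≤ PN ≤ 0.851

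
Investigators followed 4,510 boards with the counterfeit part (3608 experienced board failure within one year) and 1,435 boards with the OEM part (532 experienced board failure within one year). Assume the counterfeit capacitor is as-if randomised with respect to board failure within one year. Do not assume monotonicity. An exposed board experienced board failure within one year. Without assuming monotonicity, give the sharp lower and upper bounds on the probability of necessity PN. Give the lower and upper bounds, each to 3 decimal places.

0.537 ≤ PN ≤ 0.787

p₁ = P(outcome | exposed) = 3608/4510 = 0.8
p₀ = P(outcome | unexposed) = 532/1435 = 0.37073
Under exogeneity alone the bounds on PN are max{0,(p₁−p₀)/p₁} ≤ PN ≤ min{1,(1−p₀)/p₁}.
  lower = (p₁ − p₀)/p₁ = 0.42927 / 0.8 ≈ 0.5366
  upper = min{1, (1 − p₀)/p₁} = 0.62927 / 0.8 ≈ 0.7866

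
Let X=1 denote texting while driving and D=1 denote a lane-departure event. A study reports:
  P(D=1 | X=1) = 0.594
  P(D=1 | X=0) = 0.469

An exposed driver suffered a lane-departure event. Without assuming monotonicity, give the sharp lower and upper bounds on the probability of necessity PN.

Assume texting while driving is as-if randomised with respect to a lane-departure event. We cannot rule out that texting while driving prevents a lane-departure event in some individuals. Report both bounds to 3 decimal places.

Let p₁ = 0.594, p₀ = 0.469.
Under exogeneity alone the bounds on PN are max{0,(p₁−p₀)/p₁} ≤ PN ≤ min{1,(1−p₀)/p₁}.
  lower = (p₁ − p₀)/p₁ = 0.125 / 0.594 ≈ 0.2104
  upper = min{1, (1 − p₀)/p₁} = 0.531 / 0.594 ≈ 0.8939

0.210 ≤ PN ≤ 0.894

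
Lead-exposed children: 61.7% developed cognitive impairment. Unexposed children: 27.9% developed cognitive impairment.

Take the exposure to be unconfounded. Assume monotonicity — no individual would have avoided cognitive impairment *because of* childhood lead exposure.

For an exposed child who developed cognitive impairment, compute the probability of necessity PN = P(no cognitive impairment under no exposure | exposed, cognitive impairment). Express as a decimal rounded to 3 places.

p₁ = 0.617, p₀ = 0.279.
Under exogeneity and monotonicity, PN = (p₁ − p₀) / p₁.
PN = (0.617 − 0.279) / 0.617 = 0.338 / 0.617 ≈ 0.5478

PN ≈ 0.548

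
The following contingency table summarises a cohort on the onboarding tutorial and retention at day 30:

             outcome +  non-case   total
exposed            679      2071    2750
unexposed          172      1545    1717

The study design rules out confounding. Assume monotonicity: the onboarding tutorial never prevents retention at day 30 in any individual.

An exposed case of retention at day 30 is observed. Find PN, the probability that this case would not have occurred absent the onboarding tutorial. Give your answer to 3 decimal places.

p₁ = P(outcome | exposed) = 679/2750 = 0.24691
p₀ = P(outcome | unexposed) = 172/1717 = 0.10017
Under exogeneity and monotonicity, PN = (p₁ − p₀)/p₁.
PN = (0.24691 − 0.10017) / 0.24691 ≈ 0.5943

PN ≈ 0.594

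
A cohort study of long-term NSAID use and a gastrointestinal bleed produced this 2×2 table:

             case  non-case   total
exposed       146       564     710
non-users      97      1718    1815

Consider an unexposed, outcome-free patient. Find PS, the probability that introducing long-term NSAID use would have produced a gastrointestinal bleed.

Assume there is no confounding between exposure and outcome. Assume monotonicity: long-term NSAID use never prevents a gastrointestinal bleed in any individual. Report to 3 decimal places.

p₁ = P(outcome | exposed) = 146/710 = 0.20563
p₀ = P(outcome | unexposed) = 97/1815 = 0.053444
Under exogeneity and monotonicity, PS = (p₁ − p₀) / (1 − p₀).
PS = (0.20563 − 0.053444) / (1 − 0.053444) = 0.15219 / 0.94656 ≈ 0.1608

PS ≈ 0.161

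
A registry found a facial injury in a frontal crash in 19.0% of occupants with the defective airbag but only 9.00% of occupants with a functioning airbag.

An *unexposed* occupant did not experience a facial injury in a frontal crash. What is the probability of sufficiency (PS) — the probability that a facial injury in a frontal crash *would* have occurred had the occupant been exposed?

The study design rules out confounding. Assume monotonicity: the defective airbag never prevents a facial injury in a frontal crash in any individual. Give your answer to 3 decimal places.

PS ≈ 0.110

p₁ = 0.19, p₀ = 0.09.
Under exogeneity and monotonicity, PS = (p₁ − p₀) / (1 − p₀).
PS = (0.19 − 0.09) / (1 − 0.09) = 0.1 / 0.91 ≈ 0.1099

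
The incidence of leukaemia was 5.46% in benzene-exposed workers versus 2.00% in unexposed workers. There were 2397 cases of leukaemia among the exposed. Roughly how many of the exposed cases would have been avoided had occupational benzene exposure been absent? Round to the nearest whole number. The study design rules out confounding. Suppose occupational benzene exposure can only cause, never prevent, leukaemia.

about 1519 cases

p₁ = 0.0546, p₀ = 0.02.
PN = (p₁ − p₀)/p₁ = (0.0546 − 0.02) / 0.0546 ≈ 0.63370.
Attributable cases ≈ PN × (exposed cases) = 0.63370 × 2397 ≈ 1518.98.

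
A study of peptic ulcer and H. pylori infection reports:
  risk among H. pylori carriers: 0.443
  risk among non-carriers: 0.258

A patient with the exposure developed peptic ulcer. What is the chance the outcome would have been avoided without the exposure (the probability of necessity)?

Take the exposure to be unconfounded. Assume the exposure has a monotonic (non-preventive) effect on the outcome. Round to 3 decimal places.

PN ≈ 0.418

Let p₁ = 0.443, p₀ = 0.258.
Under exogeneity and monotonicity, PN = (p₁ − p₀) / p₁.
PN = (0.443 − 0.258) / 0.443 = 0.185 / 0.443 ≈ 0.4176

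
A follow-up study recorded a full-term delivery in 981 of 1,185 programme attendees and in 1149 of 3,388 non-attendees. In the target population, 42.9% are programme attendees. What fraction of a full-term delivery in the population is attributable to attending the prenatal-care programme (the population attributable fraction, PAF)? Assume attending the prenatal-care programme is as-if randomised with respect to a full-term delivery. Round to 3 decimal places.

p₁ = P(outcome | exposed) = 981/1185 = 0.82785
p₀ = P(outcome | unexposed) = 1149/3388 = 0.33914
Overall risk P(Y=1) = π·p₁ + (1−π)·p₀ = 0.429×0.82785 + 0.571×0.33914 = 0.54879.
Under exogeneity, PAF = [P(Y=1) − p₀] / P(Y=1).
PAF = (0.54879 − 0.33914) / 0.54879 ≈ 0.3820

PAF ≈ 0.382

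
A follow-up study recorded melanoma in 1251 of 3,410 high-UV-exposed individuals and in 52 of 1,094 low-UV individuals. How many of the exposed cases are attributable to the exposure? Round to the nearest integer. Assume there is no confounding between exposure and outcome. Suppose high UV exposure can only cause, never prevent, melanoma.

about 1089 cases

p₁ = P(outcome | exposed) = 1251/3410 = 0.36686
p₀ = P(outcome | unexposed) = 52/1094 = 0.047532
PN = (p₁ − p₀)/p₁ = (0.36686 − 0.047532) / 0.36686 ≈ 0.87044.
Attributable cases ≈ PN × (exposed cases) = 0.87044 × 1251 ≈ 1088.92.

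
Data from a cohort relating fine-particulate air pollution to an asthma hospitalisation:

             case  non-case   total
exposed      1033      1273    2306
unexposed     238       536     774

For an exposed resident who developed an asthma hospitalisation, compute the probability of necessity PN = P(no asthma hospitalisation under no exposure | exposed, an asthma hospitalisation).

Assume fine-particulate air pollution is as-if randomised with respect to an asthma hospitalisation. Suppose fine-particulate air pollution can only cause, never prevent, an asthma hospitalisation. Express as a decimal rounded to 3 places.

PN ≈ 0.314

p₁ = P(outcome | exposed) = 1033/2306 = 0.44796
p₀ = P(outcome | unexposed) = 238/774 = 0.30749
Under exogeneity and monotonicity, PN = (p₁ − p₀) / p₁.
PN = (0.44796 − 0.30749) / 0.44796 = 0.14047 / 0.44796 ≈ 0.3136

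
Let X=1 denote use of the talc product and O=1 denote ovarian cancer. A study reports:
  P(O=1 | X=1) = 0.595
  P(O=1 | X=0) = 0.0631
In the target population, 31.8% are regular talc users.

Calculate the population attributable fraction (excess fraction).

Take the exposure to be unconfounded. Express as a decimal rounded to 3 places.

Let p₁ = 0.595, p₀ = 0.0631.
Overall risk P(Y=1) = π·p₁ + (1−π)·p₀ = 0.318×0.595 + 0.682×0.0631 = 0.23224.
Under exogeneity, PAF = [P(Y=1) − p₀] / P(Y=1).
PAF = (0.23224 − 0.0631) / 0.23224 ≈ 0.7283

PAF ≈ 0.728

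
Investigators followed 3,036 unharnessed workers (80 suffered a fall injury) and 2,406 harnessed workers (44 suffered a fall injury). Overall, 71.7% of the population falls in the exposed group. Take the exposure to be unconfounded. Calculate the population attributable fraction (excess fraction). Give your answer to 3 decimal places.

PAF ≈ 0.240

p₁ = P(outcome | exposed) = 80/3036 = 0.02635
p₀ = P(outcome | unexposed) = 44/2406 = 0.018288
Overall risk P(Y=1) = π·p₁ + (1−π)·p₀ = 0.717×0.02635 + 0.283×0.018288 = 0.024069.
Under exogeneity, PAF = [P(Y=1) − p₀] / P(Y=1).
PAF = (0.024069 − 0.018288) / 0.024069 ≈ 0.2402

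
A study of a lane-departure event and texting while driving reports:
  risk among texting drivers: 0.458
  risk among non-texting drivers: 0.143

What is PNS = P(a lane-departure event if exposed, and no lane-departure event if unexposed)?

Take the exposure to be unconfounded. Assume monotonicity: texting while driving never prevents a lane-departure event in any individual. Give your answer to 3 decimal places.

Let p₁ = 0.458, p₀ = 0.143.
Under exogeneity and monotonicity, PNS = p₁ − p₀.
PNS = 0.458 − 0.143 = 0.315

PNS ≈ 0.315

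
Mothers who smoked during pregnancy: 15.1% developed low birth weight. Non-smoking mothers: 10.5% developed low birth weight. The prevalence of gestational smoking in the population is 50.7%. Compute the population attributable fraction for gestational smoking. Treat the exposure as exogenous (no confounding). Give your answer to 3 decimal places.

p₁ = 0.151, p₀ = 0.105.
Overall risk P(Y=1) = π·p₁ + (1−π)·p₀ = 0.507×0.151 + 0.493×0.105 = 0.12832.
Under exogeneity, PAF = [P(Y=1) − p₀] / P(Y=1).
PAF = (0.12832 − 0.105) / 0.12832 ≈ 0.1817

PAF ≈ 0.182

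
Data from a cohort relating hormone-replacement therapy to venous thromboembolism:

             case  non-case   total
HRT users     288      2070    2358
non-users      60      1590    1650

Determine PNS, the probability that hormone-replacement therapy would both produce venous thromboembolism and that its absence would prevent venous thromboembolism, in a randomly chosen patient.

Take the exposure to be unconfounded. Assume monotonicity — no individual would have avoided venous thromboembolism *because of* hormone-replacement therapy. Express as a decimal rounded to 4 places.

PNS ≈ 0.0858

p₁ = P(outcome | exposed) = 288/2358 = 0.12214
p₀ = P(outcome | unexposed) = 60/1650 = 0.036364
Under exogeneity and monotonicity, PNS = p₁ − p₀.
PNS = 0.12214 − 0.036364 = 0.085774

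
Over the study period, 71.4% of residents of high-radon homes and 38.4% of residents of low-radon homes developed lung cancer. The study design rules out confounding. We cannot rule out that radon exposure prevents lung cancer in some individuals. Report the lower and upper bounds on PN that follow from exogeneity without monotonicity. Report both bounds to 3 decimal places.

0.462 ≤ PN ≤ 0.863

p₁ = 0.714, p₀ = 0.384.
Under exogeneity alone the bounds on PN are max{0,(p₁−p₀)/p₁} ≤ PN ≤ min{1,(1−p₀)/p₁}.
  lower = (p₁ − p₀)/p₁ = 0.33 / 0.714 ≈ 0.4622
  upper = min{1, (1 − p₀)/p₁} = 0.616 / 0.714 ≈ 0.8627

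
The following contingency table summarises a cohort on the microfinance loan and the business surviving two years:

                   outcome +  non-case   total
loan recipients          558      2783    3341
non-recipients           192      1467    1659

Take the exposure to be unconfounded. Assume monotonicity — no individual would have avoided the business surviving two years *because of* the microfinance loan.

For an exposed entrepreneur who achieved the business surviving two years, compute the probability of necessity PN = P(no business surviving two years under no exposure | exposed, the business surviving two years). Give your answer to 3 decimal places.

p₁ = P(outcome | exposed) = 558/3341 = 0.16702
p₀ = P(outcome | unexposed) = 192/1659 = 0.11573
Under exogeneity and monotonicity, PN = (p₁ − p₀)/p₁.
PN = (0.16702 − 0.11573) / 0.16702 ≈ 0.3071

PN ≈ 0.307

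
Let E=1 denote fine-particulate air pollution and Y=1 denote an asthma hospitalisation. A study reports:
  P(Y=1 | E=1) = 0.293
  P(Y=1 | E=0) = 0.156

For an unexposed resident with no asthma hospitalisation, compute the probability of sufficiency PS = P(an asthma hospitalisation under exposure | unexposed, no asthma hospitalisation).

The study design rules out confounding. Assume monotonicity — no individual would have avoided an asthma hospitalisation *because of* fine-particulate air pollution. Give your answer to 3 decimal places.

Let p₁ = 0.293, p₀ = 0.156.
Under exogeneity and monotonicity, PS = (p₁ − p₀) / (1 − p₀).
PS = (0.293 − 0.156) / (1 − 0.156) = 0.137 / 0.844 ≈ 0.1623

PS ≈ 0.162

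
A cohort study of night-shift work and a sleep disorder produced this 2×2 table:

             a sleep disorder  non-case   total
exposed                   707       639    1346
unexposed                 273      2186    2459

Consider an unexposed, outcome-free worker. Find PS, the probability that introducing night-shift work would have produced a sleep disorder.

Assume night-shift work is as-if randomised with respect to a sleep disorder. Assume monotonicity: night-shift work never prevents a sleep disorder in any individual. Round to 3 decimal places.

PS ≈ 0.466

p₁ = P(outcome | exposed) = 707/1346 = 0.52526
p₀ = P(outcome | unexposed) = 273/2459 = 0.11102
Under exogeneity and monotonicity, PS = (p₁ − p₀) / (1 − p₀).
PS = (0.52526 − 0.11102) / (1 − 0.11102) = 0.41424 / 0.88898 ≈ 0.4660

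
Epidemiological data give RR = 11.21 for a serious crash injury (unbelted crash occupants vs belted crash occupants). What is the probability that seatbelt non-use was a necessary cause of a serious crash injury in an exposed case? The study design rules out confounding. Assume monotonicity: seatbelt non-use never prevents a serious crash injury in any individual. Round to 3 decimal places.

Under exogeneity and monotonicity, PN = (RR − 1) / RR = 1 − 1/RR.
PN = (11.21 − 1) / 11.21 = 10.21 / 11.21 ≈ 0.9108

PN ≈ 0.911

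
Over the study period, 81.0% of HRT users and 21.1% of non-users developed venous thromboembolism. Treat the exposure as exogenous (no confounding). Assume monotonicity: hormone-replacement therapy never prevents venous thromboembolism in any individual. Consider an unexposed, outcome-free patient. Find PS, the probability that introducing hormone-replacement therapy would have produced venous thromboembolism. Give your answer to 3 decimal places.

PS ≈ 0.759

p₁ = 0.81, p₀ = 0.211.
Under exogeneity and monotonicity, PS = (p₁ − p₀) / (1 − p₀).
PS = (0.81 − 0.211) / (1 − 0.211) = 0.599 / 0.789 ≈ 0.7592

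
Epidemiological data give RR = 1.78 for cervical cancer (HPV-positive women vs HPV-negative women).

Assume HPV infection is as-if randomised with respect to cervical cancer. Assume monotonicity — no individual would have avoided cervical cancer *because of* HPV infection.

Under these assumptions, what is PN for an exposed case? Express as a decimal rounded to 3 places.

Under exogeneity and monotonicity, PN = (RR − 1) / RR = 1 − 1/RR.
PN = (1.78 − 1) / 1.78 = 0.78 / 1.78 ≈ 0.4382

PN ≈ 0.438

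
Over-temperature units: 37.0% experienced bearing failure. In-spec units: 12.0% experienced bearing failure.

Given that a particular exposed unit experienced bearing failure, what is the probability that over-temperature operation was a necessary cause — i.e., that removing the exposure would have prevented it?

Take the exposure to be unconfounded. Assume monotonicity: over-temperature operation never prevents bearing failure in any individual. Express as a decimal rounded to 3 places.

PN ≈ 0.676

p₁ = 0.37, p₀ = 0.12.
Under exogeneity and monotonicity, PN = (p₁ − p₀) / p₁.
PN = (0.37 − 0.12) / 0.37 = 0.25 / 0.37 ≈ 0.6757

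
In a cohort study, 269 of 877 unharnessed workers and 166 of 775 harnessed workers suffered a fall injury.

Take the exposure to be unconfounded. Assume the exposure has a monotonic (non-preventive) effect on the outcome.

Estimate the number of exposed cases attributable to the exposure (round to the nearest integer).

p₁ = P(outcome | exposed) = 269/877 = 0.30673
p₀ = P(outcome | unexposed) = 166/775 = 0.21419
PN = (p₁ − p₀)/p₁ = (0.30673 − 0.21419) / 0.30673 ≈ 0.30168.
Attributable cases ≈ PN × (exposed cases) = 0.30168 × 269 ≈ 81.15.

about 81 cases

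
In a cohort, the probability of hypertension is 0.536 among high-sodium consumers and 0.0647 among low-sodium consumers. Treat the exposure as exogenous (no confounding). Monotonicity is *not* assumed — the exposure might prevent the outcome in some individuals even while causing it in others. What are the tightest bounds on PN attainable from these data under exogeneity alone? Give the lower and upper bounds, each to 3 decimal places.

Let p₁ = 0.536, p₀ = 0.0647.
Under exogeneity alone the bounds on PN are max{0,(p₁−p₀)/p₁} ≤ PN ≤ min{1,(1−p₀)/p₁}.
  lower = (p₁ − p₀)/p₁ = 0.4713 / 0.536 ≈ 0.8793
  upper = min{1, (1 − p₀)/p₁} = 0.9353 / 0.536 ≈ 1.7450 → capped at 1

0.879 ≤ PN ≤ 1.000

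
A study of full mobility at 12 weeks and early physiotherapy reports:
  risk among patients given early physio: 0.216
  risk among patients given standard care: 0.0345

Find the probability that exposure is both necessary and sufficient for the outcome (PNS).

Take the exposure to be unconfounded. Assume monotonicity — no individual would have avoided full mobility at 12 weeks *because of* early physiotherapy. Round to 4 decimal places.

Let p₁ = 0.216, p₀ = 0.0345.
Under exogeneity and monotonicity, PNS = p₁ − p₀.
PNS = 0.216 − 0.0345 = 0.1815

PNS ≈ 0.1815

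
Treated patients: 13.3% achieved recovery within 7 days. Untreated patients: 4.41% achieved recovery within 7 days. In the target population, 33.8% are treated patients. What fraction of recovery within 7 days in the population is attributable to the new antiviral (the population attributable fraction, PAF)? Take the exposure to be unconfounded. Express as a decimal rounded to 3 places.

PAF ≈ 0.405

p₁ = 0.133, p₀ = 0.0441.
Overall risk P(Y=1) = π·p₁ + (1−π)·p₀ = 0.338×0.133 + 0.662×0.0441 = 0.074148.
Under exogeneity, PAF = [P(Y=1) − p₀] / P(Y=1).
PAF = (0.074148 − 0.0441) / 0.074148 ≈ 0.4052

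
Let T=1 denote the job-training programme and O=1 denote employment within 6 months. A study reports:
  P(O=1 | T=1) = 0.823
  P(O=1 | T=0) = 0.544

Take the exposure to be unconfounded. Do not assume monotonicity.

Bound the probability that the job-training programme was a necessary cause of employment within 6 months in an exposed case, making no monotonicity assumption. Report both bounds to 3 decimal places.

Let p₁ = 0.823, p₀ = 0.544.
Under exogeneity alone the bounds on PN are max{0,(p₁−p₀)/p₁} ≤ PN ≤ min{1,(1−p₀)/p₁}.
  lower = (p₁ − p₀)/p₁ = 0.279 / 0.823 ≈ 0.3390
  upper = min{1, (1 − p₀)/p₁} = 0.456 / 0.823 ≈ 0.5541

0.339 ≤ PN ≤ 0.554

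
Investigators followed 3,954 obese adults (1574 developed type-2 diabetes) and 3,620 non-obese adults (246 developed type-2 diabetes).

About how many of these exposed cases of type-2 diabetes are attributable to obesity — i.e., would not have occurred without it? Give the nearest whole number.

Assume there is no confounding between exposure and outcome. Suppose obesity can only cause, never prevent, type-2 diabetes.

p₁ = P(outcome | exposed) = 1574/3954 = 0.39808
p₀ = P(outcome | unexposed) = 246/3620 = 0.067956
PN = (p₁ − p₀)/p₁ = (0.39808 − 0.067956) / 0.39808 ≈ 0.82929.
Attributable cases ≈ PN × (exposed cases) = 0.82929 × 1574 ≈ 1305.30.

about 1305 cases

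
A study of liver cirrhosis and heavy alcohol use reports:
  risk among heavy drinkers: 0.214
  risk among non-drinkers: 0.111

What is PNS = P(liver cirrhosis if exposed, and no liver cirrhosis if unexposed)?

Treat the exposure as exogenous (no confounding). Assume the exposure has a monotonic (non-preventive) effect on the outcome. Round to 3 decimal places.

PNS ≈ 0.103

Let p₁ = 0.214, p₀ = 0.111.
Under exogeneity and monotonicity, PNS = p₁ − p₀.
PNS = 0.214 − 0.111 = 0.103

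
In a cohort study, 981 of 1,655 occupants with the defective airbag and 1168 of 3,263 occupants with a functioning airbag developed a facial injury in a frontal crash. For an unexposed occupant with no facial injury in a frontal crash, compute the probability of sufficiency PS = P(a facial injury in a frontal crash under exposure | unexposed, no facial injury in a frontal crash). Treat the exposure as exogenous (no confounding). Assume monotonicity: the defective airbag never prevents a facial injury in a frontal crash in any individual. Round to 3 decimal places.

PS ≈ 0.366

p₁ = P(outcome | exposed) = 981/1655 = 0.59275
p₀ = P(outcome | unexposed) = 1168/3263 = 0.35795
Under exogeneity and monotonicity, PS = (p₁ − p₀) / (1 − p₀).
PS = (0.59275 − 0.35795) / (1 − 0.35795) = 0.2348 / 0.64205 ≈ 0.3657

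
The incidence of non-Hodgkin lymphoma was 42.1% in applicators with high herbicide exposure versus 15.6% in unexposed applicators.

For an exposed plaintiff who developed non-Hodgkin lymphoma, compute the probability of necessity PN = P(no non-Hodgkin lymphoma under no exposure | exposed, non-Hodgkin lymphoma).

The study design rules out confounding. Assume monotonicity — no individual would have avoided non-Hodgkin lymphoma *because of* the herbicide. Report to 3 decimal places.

PN ≈ 0.629

p₁ = 0.421, p₀ = 0.156.
Under exogeneity and monotonicity, PN = (p₁ − p₀) / p₁.
PN = (0.421 − 0.156) / 0.421 = 0.265 / 0.421 ≈ 0.6295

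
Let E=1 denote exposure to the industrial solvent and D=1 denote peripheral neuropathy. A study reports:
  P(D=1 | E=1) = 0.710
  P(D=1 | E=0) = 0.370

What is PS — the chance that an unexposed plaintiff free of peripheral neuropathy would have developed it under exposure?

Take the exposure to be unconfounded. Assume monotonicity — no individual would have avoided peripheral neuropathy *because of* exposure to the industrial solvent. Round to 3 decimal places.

PS ≈ 0.540

Let p₁ = 0.71, p₀ = 0.37.
Under exogeneity and monotonicity, PS = (p₁ − p₀) / (1 − p₀).
PS = (0.71 − 0.37) / (1 − 0.37) = 0.34 / 0.63 ≈ 0.5397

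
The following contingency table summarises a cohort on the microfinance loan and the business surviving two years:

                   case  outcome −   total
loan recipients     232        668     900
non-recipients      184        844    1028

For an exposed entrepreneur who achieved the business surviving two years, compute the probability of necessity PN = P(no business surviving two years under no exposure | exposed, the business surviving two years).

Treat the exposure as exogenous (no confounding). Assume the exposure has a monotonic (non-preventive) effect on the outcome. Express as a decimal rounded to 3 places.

p₁ = P(outcome | exposed) = 232/900 = 0.25778
p₀ = P(outcome | unexposed) = 184/1028 = 0.17899
Under exogeneity and monotonicity, PN = (p₁ − p₀)/p₁.
PN = (0.25778 − 0.17899) / 0.25778 ≈ 0.3056

PN ≈ 0.306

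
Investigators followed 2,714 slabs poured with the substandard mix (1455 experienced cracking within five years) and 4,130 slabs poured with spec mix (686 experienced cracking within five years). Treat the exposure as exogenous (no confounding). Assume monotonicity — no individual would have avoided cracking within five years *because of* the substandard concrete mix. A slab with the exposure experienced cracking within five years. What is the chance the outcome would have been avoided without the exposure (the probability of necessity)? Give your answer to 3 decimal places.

PN ≈ 0.690

p₁ = P(outcome | exposed) = 1455/2714 = 0.53611
p₀ = P(outcome | unexposed) = 686/4130 = 0.1661
Under exogeneity and monotonicity, PN = (p₁ − p₀) / p₁.
PN = (0.53611 − 0.1661) / 0.53611 = 0.37001 / 0.53611 ≈ 0.6902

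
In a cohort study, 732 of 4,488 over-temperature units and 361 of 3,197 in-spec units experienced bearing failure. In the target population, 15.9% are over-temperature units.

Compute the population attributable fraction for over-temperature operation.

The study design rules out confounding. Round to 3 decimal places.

PAF ≈ 0.066

p₁ = P(outcome | exposed) = 732/4488 = 0.1631
p₀ = P(outcome | unexposed) = 361/3197 = 0.11292
Overall risk P(Y=1) = π·p₁ + (1−π)·p₀ = 0.159×0.1631 + 0.841×0.11292 = 0.1209.
Under exogeneity, PAF = [P(Y=1) − p₀] / P(Y=1).
PAF = (0.1209 − 0.11292) / 0.1209 ≈ 0.0660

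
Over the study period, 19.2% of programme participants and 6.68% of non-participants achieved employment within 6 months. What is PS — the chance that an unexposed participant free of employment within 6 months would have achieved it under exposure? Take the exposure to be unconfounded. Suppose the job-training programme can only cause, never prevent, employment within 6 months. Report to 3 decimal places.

PS ≈ 0.134

p₁ = 0.192, p₀ = 0.0668.
Under exogeneity and monotonicity, PS = (p₁ − p₀) / (1 − p₀).
PS = (0.192 − 0.0668) / (1 − 0.0668) = 0.1252 / 0.9332 ≈ 0.1342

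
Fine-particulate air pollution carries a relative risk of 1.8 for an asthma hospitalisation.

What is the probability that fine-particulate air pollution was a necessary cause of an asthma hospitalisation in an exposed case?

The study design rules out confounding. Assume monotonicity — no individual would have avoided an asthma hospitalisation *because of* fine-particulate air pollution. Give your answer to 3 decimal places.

Under exogeneity and monotonicity, PN = (RR − 1) / RR = 1 − 1/RR.
PN = (1.8 − 1) / 1.8 = 0.8 / 1.8 ≈ 0.4444

PN ≈ 0.444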